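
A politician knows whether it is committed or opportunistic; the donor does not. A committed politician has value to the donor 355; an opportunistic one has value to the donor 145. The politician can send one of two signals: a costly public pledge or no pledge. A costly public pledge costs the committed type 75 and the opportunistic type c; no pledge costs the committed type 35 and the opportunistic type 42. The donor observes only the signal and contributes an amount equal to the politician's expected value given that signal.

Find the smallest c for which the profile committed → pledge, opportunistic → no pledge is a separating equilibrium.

Under separation: pledge → committed (pays 355); no pledge → opportunistic (pays 145).
Committed: 355 − 75 = 280 ≥ 145 − 35 = 110. Holds regardless of c. ✓
Opportunistic: 145 − 42 ≥ 355 − c, so c ≥ 355 − 103 = 252.

252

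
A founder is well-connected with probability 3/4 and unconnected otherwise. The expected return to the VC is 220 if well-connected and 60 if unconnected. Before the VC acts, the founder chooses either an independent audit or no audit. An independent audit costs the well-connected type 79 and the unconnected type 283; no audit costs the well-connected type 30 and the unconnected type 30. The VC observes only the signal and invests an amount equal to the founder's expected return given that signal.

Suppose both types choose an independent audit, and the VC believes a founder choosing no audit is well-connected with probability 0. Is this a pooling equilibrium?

No

At the pooled signal (audit) the VC holds the prior 3/4 and pays 3/4·220 + 1/4·60 = 180. Off-path (no audit) belief 0 gives 0·220 + 1·60 = 60.
Well-connected: audit gives 180 − 79 = 101; no audit gives 60 − 30 = 30. Stays. ✓
Unconnected: audit gives 180 − 283 = -103; no audit gives 60 − 30 = 30. Deviates. ✗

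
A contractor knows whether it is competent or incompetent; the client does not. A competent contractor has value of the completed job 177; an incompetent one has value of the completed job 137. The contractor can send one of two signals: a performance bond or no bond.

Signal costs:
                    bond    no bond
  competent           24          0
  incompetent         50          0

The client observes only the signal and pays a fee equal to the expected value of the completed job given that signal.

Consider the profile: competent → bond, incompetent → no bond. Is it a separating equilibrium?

Yes

If types separate, bond earns payment 177 and no bond earns 137.
Competent: bond gives 177 − 24 = 153; no bond gives 137 − 0 = 137. No deviation. ✓
Incompetent: no bond gives 137 − 0 = 137; bond gives 177 − 50 = 127. No deviation. ✓
Neither type gains from mimicking the other.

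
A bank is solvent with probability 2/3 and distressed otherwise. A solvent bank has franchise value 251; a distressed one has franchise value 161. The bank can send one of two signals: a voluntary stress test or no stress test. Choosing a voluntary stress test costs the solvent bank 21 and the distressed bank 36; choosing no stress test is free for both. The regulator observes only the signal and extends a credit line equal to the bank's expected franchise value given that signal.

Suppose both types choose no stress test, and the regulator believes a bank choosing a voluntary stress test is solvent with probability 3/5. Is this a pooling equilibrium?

Yes

At the pooled signal (no stress test) the regulator holds the prior 2/3 and pays 2/3·251 + 1/3·161 = 221. Off-path (stress test) belief 3/5 gives 3/5·251 + 2/5·161 = 215.
Solvent: no stress test gives 221 − 0 = 221; stress test gives 215 − 21 = 194. Stays. ✓
Distressed: no stress test gives 221 − 0 = 221; stress test gives 215 − 36 = 179. Stays. ✓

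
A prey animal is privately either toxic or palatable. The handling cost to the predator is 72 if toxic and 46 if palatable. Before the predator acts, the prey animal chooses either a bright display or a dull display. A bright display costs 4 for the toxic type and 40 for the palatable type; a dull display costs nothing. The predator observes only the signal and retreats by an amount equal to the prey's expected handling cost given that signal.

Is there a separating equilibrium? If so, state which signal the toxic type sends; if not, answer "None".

bright display

Try toxic → bright display, palatable → dull display:
  If types separate, bright display earns payment 72 and dull display earns 46.
  Toxic: bright display gives 72 − 4 = 68; dull display gives 46 − 0 = 46. No deviation. ✓
  Palatable: dull display gives 46 − 0 = 46; bright display gives 72 − 40 = 32. No deviation. ✓
Both hold — the toxic type sends bright display.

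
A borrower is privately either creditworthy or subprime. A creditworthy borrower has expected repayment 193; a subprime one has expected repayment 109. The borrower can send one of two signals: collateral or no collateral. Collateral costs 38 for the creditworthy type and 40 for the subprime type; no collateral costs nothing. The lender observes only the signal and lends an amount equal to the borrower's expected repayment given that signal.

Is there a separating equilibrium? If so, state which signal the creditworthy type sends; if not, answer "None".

Try creditworthy → collateral, subprime → no collateral:
  If types separate, collateral earns payment 193 and no collateral earns 109.
  Creditworthy: collateral gives 193 − 38 = 155; no collateral gives 109 − 0 = 109. No deviation. ✓
  Subprime: no collateral gives 109 − 0 = 109; collateral gives 193 − 40 = 153. Would deviate. ✗
Try creditworthy → no collateral, subprime → collateral:
  If types separate, no collateral earns payment 193 and collateral earns 109.
  Creditworthy: no collateral gives 193 − 0 = 193; collateral gives 109 − 38 = 71. No deviation. ✓
  Subprime: collateral gives 109 − 40 = 69; no collateral gives 193 − 0 = 193. Would deviate. ✗
Neither assignment is incentive-compatible.

None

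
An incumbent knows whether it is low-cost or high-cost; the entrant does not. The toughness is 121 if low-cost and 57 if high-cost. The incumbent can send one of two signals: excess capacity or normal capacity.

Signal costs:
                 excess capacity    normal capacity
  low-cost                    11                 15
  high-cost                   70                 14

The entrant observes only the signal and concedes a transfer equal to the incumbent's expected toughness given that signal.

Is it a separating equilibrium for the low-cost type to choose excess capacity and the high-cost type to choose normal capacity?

If types separate, excess capacity earns payment 121 and normal capacity earns 57.
Low-cost: excess capacity gives 121 − 11 = 110; normal capacity gives 57 − 15 = 42. No deviation. ✓
High-cost: normal capacity gives 57 − 14 = 43; excess capacity gives 121 − 70 = 51. Would deviate. ✗

No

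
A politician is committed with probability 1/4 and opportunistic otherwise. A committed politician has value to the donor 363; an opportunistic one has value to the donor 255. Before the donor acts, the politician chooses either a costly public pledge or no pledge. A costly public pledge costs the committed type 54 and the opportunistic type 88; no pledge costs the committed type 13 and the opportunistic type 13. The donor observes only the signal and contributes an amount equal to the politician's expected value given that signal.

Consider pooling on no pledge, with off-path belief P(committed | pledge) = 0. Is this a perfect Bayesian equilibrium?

On the equilibrium path (no pledge) the donor holds the prior 1/4 and pays 1/4·363 + 3/4·255 = 282. Off-path (pledge) belief 0 gives 0·363 + 1·255 = 255.
Committed: no pledge gives 282 − 13 = 269; pledge gives 255 − 54 = 201. Stays. ✓
Opportunistic: no pledge gives 282 − 13 = 269; pledge gives 255 − 88 = 167. Stays. ✓
Beliefs are Bayes-consistent on-path and both types best-respond.

Yes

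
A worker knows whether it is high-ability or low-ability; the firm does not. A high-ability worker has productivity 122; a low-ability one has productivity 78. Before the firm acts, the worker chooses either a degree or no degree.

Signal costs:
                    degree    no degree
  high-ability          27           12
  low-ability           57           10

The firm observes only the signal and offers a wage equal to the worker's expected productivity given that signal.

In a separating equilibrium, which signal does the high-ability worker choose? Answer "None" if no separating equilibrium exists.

degree

Try high-ability → degree, low-ability → no degree:
  If types separate, degree earns payment 122 and no degree earns 78.
  High-ability: degree gives 122 − 27 = 95; no degree gives 78 − 12 = 66. No deviation. ✓
  Low-ability: no degree gives 78 − 10 = 68; degree gives 122 − 57 = 65. No deviation. ✓
Both hold — the high-ability type sends degree.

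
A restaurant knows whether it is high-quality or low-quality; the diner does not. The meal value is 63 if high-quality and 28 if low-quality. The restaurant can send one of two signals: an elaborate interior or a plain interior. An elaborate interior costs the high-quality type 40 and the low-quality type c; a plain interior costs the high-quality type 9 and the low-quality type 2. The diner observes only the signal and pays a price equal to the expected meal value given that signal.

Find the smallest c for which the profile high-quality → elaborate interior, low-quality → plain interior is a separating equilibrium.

37

Under separation: elaborate interior → high-quality (pays 63); plain interior → low-quality (pays 28).
High-quality: 63 − 40 = 23 ≥ 28 − 9 = 19. Holds regardless of c. ✓
Low-quality: 28 − 2 ≥ 63 − c, so c ≥ 63 − 26 = 37.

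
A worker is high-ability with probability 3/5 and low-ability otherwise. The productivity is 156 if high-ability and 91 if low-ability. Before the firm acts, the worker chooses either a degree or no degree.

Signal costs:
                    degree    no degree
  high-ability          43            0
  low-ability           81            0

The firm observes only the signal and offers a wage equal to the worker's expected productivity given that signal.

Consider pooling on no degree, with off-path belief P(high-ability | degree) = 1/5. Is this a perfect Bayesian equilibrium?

Yes

At the pooled signal (no degree) the firm holds the prior 3/5 and pays 3/5·156 + 2/5·91 = 130. Off-path (degree) belief 1/5 gives 1/5·156 + 4/5·91 = 104.
High-ability: no degree gives 130 − 0 = 130; degree gives 104 − 43 = 61. Stays. ✓
Low-ability: no degree gives 130 − 0 = 130; degree gives 104 − 81 = 23. Stays. ✓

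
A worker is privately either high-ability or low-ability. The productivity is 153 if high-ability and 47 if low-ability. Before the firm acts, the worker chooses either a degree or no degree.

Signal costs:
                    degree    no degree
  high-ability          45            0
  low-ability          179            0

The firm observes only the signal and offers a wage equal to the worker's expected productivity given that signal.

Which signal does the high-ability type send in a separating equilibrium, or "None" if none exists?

degree

Try high-ability → degree, low-ability → no degree:
  If types separate, degree earns payment 153 and no degree earns 47.
  High-ability: degree gives 153 − 45 = 108; no degree gives 47 − 0 = 47. No deviation. ✓
  Low-ability: no degree gives 47 − 0 = 47; degree gives 153 − 179 = -26. No deviation. ✓
Both hold — the high-ability type sends degree.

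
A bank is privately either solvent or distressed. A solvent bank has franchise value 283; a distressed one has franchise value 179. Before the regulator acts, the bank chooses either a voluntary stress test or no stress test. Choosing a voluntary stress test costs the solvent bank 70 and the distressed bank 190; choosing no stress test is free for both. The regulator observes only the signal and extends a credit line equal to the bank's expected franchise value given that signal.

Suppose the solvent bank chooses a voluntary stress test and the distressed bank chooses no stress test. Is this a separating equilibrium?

If types separate, stress test earns payment 283 and no stress test earns 179.
Solvent: stress test gives 283 − 70 = 213; no stress test gives 179 − 0 = 179. No deviation. ✓
Distressed: no stress test gives 179 − 0 = 179; stress test gives 283 − 190 = 93. No deviation. ✓
Neither type gains from mimicking the other.

Yes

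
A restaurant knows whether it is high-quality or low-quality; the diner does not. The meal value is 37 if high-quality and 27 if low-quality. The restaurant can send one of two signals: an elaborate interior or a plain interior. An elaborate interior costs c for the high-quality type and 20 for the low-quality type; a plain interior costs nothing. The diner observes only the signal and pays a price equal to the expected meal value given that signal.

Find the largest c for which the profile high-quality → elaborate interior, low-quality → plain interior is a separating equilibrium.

10

Under separation: elaborate interior → high-quality (pays 37); plain interior → low-quality (pays 27).
Low-quality: 27 − 0 = 27 ≥ 37 − 20 = 17. Holds regardless of c. ✓
High-quality: 37 − c ≥ 27 − 0, so c ≤ 37 − 27 = 10.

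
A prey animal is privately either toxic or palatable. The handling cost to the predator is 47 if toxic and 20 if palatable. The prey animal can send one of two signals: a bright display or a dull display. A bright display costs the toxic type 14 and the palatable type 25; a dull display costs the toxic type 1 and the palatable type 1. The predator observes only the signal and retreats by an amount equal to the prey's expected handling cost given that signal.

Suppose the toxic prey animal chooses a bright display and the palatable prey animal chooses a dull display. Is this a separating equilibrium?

No

If types separate, bright display earns payment 47 and dull display earns 20.
Toxic: bright display gives 47 − 14 = 33; dull display gives 20 − 1 = 19. No deviation. ✓
Palatable: dull display gives 20 − 1 = 19; bright display gives 47 − 25 = 22. Would deviate. ✗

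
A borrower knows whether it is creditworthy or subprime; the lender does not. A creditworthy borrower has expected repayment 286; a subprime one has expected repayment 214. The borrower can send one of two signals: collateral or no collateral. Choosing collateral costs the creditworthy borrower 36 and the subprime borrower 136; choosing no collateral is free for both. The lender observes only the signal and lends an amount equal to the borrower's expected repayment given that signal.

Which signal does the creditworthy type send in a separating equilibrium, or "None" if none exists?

collateral

Try creditworthy → collateral, subprime → no collateral:
  If types separate, collateral earns payment 286 and no collateral earns 214.
  Creditworthy: collateral gives 286 − 36 = 250; no collateral gives 214 − 0 = 214. No deviation. ✓
  Subprime: no collateral gives 214 − 0 = 214; collateral gives 286 − 136 = 150. No deviation. ✓
Both hold — the creditworthy type sends collateral.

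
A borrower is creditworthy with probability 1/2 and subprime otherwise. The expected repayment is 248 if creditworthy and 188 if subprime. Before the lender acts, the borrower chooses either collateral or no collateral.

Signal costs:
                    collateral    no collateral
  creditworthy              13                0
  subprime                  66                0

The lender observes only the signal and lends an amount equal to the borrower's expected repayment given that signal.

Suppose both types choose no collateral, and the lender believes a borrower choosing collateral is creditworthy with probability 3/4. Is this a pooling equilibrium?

On the equilibrium path (no collateral) the lender holds the prior 1/2 and pays 1/2·248 + 1/2·188 = 218. Off-path (collateral) belief 3/4 gives 3/4·248 + 1/4·188 = 233.
Creditworthy: no collateral gives 218 − 0 = 218; collateral gives 233 − 13 = 220. Deviates. ✗
Subprime: no collateral gives 218 − 0 = 218; collateral gives 233 − 66 = 167. Stays. ✓

No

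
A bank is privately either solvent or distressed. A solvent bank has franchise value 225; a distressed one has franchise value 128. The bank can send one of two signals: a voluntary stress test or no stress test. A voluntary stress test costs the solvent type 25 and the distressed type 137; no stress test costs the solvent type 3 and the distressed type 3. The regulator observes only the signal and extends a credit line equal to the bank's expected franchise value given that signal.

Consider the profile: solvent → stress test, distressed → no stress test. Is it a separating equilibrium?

Yes

If types separate, stress test earns payment 225 and no stress test earns 128.
Solvent: stress test gives 225 − 25 = 200; no stress test gives 128 − 3 = 125. No deviation. ✓
Distressed: no stress test gives 128 − 3 = 125; stress test gives 225 − 137 = 88. No deviation. ✓
Both incentive constraints hold.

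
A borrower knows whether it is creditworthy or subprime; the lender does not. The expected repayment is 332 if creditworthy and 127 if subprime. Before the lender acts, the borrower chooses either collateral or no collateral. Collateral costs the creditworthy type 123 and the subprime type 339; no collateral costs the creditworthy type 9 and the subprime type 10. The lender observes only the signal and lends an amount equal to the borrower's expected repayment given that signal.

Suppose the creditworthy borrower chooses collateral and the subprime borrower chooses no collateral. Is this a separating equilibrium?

Under separation the lender infers type exactly: collateral → creditworthy (pays 332), no collateral → subprime (pays 127).
Creditworthy: collateral gives 332 − 123 = 209; no collateral gives 127 − 9 = 118. No deviation. ✓
Subprime: no collateral gives 127 − 10 = 117; collateral gives 332 − 339 = -7. No deviation. ✓
Both incentive constraints hold.

Yes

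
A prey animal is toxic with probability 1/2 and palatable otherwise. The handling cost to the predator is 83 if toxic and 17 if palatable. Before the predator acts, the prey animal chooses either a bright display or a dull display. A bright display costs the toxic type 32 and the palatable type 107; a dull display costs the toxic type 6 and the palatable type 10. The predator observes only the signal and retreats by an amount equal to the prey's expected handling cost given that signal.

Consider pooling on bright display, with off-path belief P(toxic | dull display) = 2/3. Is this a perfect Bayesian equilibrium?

No

At the pooled signal (bright display) the predator holds the prior 1/2 and pays 1/2·83 + 1/2·17 = 50. Off-path (dull display) belief 2/3 gives 2/3·83 + 1/3·17 = 61.
Toxic: bright display gives 50 − 32 = 18; dull display gives 61 − 6 = 55. Deviates. ✗
Palatable: bright display gives 50 − 107 = -57; dull display gives 61 − 10 = 51. Deviates. ✗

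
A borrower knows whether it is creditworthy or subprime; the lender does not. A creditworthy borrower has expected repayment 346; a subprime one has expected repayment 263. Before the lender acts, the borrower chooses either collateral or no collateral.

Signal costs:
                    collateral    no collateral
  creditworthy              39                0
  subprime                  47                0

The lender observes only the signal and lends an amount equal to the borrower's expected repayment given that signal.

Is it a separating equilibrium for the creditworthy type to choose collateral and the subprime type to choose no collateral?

No

If types separate, collateral earns payment 346 and no collateral earns 263.
Creditworthy: collateral gives 346 − 39 = 307; no collateral gives 263 − 0 = 263. No deviation. ✓
Subprime: no collateral gives 263 − 0 = 263; collateral gives 346 − 47 = 299. Would deviate. ✗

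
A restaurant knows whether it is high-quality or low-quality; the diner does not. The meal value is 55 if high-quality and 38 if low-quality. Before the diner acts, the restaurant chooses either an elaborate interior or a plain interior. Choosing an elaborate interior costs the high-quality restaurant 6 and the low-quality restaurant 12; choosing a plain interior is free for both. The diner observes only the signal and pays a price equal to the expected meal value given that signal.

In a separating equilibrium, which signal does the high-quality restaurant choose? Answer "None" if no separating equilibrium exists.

None

Try high-quality → elaborate interior, low-quality → plain interior:
  Under separation the diner infers type exactly: elaborate interior → high-quality (pays 55), plain interior → low-quality (pays 38).
  High-quality: elaborate interior gives 55 − 6 = 49; plain interior gives 38 − 0 = 38. No deviation. ✓
  Low-quality: plain interior gives 38 − 0 = 38; elaborate interior gives 55 − 12 = 43. Would deviate. ✗
Try high-quality → plain interior, low-quality → elaborate interior:
  Under separation the diner infers type exactly: plain interior → high-quality (pays 55), elaborate interior → low-quality (pays 38).
  High-quality: plain interior gives 55 − 0 = 55; elaborate interior gives 38 − 6 = 32. No deviation. ✓
  Low-quality: elaborate interior gives 38 − 12 = 26; plain interior gives 55 − 0 = 55. Would deviate. ✗
Neither assignment is incentive-compatible.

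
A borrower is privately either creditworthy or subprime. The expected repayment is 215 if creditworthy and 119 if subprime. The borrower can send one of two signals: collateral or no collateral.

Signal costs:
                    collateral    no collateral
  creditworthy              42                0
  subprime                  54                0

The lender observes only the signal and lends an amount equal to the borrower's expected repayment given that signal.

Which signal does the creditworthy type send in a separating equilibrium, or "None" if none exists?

Try creditworthy → collateral, subprime → no collateral:
  If types separate, collateral earns payment 215 and no collateral earns 119.
  Creditworthy: collateral gives 215 − 42 = 173; no collateral gives 119 − 0 = 119. No deviation. ✓
  Subprime: no collateral gives 119 − 0 = 119; collateral gives 215 − 54 = 161. Would deviate. ✗
Try creditworthy → no collateral, subprime → collateral:
  If types separate, no collateral earns payment 215 and collateral earns 119.
  Creditworthy: no collateral gives 215 − 0 = 215; collateral gives 119 − 42 = 77. No deviation. ✓
  Subprime: collateral gives 119 − 54 = 65; no collateral gives 215 − 0 = 215. Would deviate. ✗
Neither assignment is incentive-compatible.

None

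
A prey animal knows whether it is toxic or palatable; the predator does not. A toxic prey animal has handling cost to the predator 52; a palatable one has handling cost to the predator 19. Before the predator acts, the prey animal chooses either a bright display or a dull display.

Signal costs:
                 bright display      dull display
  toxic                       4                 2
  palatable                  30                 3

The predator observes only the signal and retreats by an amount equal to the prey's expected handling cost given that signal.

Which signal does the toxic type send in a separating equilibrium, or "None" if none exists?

None

Try toxic → bright display, palatable → dull display:
  If types separate, bright display earns payment 52 and dull display earns 19.
  Toxic: bright display gives 52 − 4 = 48; dull display gives 19 − 2 = 17. No deviation. ✓
  Palatable: dull display gives 19 − 3 = 16; bright display gives 52 − 30 = 22. Would deviate. ✗
Try toxic → dull display, palatable → bright display:
  If types separate, dull display earns payment 52 and bright display earns 19.
  Toxic: dull display gives 52 − 2 = 50; bright display gives 19 − 4 = 15. No deviation. ✓
  Palatable: bright display gives 19 − 30 = -11; dull display gives 52 − 3 = 49. Would deviate. ✗
Neither assignment is incentive-compatible.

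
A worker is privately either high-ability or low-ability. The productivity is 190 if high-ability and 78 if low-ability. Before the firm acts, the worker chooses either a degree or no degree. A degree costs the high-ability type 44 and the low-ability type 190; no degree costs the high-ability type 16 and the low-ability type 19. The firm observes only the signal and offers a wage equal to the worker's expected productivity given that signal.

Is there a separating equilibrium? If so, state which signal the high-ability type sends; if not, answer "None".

degree

Try high-ability → degree, low-ability → no degree:
  Under separation the firm infers type exactly: degree → high-ability (pays 190), no degree → low-ability (pays 78).
  High-ability: degree gives 190 − 44 = 146; no degree gives 78 − 16 = 62. No deviation. ✓
  Low-ability: no degree gives 78 − 19 = 59; degree gives 190 − 190 = 0. No deviation. ✓
Both hold — the high-ability type sends degree.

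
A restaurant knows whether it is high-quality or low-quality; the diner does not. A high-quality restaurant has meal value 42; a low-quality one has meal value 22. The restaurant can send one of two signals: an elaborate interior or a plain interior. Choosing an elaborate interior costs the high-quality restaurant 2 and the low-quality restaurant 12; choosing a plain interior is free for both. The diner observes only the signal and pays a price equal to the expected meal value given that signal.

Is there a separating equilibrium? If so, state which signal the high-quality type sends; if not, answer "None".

None

Try high-quality → elaborate interior, low-quality → plain interior:
  If types separate, elaborate interior earns payment 42 and plain interior earns 22.
  High-quality: elaborate interior gives 42 − 2 = 40; plain interior gives 22 − 0 = 22. No deviation. ✓
  Low-quality: plain interior gives 22 − 0 = 22; elaborate interior gives 42 − 12 = 30. Would deviate. ✗
Try high-quality → plain interior, low-quality → elaborate interior:
  If types separate, plain interior earns payment 42 and elaborate interior earns 22.
  High-quality: plain interior gives 42 − 0 = 42; elaborate interior gives 22 − 2 = 20. No deviation. ✓
  Low-quality: elaborate interior gives 22 − 12 = 10; plain interior gives 42 − 0 = 42. Would deviate. ✗
Neither assignment is incentive-compatible.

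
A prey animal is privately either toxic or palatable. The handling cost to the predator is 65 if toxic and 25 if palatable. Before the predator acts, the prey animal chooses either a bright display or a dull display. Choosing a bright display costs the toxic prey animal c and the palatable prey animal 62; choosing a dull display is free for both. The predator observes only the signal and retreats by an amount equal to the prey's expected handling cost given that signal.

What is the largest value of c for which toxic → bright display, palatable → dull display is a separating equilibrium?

Under separation: bright display → toxic (pays 65); dull display → palatable (pays 25).
Palatable: 25 − 0 = 25 ≥ 65 − 62 = 3. Holds regardless of c. ✓
Toxic: 65 − c ≥ 25 − 0, so c ≤ 65 − 25 = 40.

40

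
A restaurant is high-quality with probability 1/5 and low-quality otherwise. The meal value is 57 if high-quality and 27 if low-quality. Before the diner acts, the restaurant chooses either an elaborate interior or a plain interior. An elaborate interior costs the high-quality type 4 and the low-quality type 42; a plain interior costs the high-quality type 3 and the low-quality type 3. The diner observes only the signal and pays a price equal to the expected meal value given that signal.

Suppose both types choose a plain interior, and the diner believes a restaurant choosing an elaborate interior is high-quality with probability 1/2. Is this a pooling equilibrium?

At the pooled signal (plain interior) the diner holds the prior 1/5 and pays 1/5·57 + 4/5·27 = 33. Off-path (elaborate interior) belief 1/2 gives 1/2·57 + 1/2·27 = 42.
High-quality: plain interior gives 33 − 3 = 30; elaborate interior gives 42 − 4 = 38. Deviates. ✗
Low-quality: plain interior gives 33 − 3 = 30; elaborate interior gives 42 − 42 = 0. Stays. ✓

No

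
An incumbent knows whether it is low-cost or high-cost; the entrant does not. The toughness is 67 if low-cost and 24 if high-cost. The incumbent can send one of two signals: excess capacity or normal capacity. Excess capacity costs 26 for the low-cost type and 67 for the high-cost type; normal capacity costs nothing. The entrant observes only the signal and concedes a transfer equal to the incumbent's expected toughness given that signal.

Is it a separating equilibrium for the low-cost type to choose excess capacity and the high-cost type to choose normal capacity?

Yes

Under separation the entrant infers type exactly: excess capacity → low-cost (pays 67), normal capacity → high-cost (pays 24).
Low-cost: excess capacity gives 67 − 26 = 41; normal capacity gives 24 − 0 = 24. No deviation. ✓
High-cost: normal capacity gives 24 − 0 = 24; excess capacity gives 67 − 67 = 0. No deviation. ✓
Both incentive constraints hold.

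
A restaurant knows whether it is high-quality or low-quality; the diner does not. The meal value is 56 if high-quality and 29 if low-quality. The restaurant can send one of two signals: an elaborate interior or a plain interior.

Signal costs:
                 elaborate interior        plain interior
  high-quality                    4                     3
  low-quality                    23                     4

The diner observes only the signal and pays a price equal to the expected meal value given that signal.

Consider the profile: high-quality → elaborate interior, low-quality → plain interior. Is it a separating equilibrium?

If types separate, elaborate interior earns payment 56 and plain interior earns 29.
High-quality: elaborate interior gives 56 − 4 = 52; plain interior gives 29 − 3 = 26. No deviation. ✓
Low-quality: plain interior gives 29 − 4 = 25; elaborate interior gives 56 − 23 = 33. Would deviate. ✗

No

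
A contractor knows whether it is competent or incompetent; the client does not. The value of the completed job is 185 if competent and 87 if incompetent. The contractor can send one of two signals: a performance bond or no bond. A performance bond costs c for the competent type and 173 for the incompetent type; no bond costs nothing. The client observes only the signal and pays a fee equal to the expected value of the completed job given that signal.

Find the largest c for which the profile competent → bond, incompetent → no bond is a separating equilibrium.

98

Under separation: bond → competent (pays 185); no bond → incompetent (pays 87).
Incompetent: 87 − 0 = 87 ≥ 185 − 173 = 12. Holds regardless of c. ✓
Competent: 185 − c ≥ 87 − 0, so c ≤ 185 − 87 = 98.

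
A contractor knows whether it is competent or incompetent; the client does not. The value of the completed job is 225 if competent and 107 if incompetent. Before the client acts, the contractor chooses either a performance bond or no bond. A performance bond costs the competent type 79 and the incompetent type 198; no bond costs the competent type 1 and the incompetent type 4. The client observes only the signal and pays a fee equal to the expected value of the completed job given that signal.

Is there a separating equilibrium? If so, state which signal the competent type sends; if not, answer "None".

bond

Try competent → bond, incompetent → no bond:
  If types separate, bond earns payment 225 and no bond earns 107.
  Competent: bond gives 225 − 79 = 146; no bond gives 107 − 1 = 106. No deviation. ✓
  Incompetent: no bond gives 107 − 4 = 103; bond gives 225 − 198 = 27. No deviation. ✓
Both hold — the competent type sends bond.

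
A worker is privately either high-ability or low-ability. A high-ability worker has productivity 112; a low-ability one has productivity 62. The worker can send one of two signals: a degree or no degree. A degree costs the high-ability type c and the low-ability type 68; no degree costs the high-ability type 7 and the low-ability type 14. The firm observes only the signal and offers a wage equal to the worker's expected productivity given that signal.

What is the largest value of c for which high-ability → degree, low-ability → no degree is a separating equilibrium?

Under separation: degree → high-ability (pays 112); no degree → low-ability (pays 62).
Low-ability: 62 − 14 = 48 ≥ 112 − 68 = 44. Holds regardless of c. ✓
High-ability: 112 − c ≥ 62 − 7, so c ≤ 112 − 55 = 57.

57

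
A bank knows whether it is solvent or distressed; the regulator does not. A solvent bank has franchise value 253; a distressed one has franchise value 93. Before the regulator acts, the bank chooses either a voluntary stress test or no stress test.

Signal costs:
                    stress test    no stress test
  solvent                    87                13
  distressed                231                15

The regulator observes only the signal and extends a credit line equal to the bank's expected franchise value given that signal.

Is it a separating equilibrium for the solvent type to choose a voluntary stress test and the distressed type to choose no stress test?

Yes

Under separation the regulator infers type exactly: stress test → solvent (pays 253), no stress test → distressed (pays 93).
Solvent: stress test gives 253 − 87 = 166; no stress test gives 93 − 13 = 80. No deviation. ✓
Distressed: no stress test gives 93 − 15 = 78; stress test gives 253 − 231 = 22. No deviation. ✓
Neither type gains from mimicking the other.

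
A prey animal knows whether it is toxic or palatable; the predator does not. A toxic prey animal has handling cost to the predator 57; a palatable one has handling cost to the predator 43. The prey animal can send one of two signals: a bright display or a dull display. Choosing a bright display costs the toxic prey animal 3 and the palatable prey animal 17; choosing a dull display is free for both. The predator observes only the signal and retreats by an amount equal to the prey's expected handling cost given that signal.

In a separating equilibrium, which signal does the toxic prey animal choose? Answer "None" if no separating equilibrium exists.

bright display

Try toxic → bright display, palatable → dull display:
  If types separate, bright display earns payment 57 and dull display earns 43.
  Toxic: bright display gives 57 − 3 = 54; dull display gives 43 − 0 = 43. No deviation. ✓
  Palatable: dull display gives 43 − 0 = 43; bright display gives 57 − 17 = 40. No deviation. ✓
Both hold — the toxic type sends bright display.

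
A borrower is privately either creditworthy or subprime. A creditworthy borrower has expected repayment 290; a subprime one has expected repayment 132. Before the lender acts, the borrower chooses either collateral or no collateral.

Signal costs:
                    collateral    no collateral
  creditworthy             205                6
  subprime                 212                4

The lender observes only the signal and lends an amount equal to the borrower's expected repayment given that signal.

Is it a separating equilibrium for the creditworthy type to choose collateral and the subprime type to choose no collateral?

If types separate, collateral earns payment 290 and no collateral earns 132.
Creditworthy: collateral gives 290 − 205 = 85; no collateral gives 132 − 6 = 126. Would deviate. ✗
Subprime: no collateral gives 132 − 4 = 128; collateral gives 290 − 212 = 78. No deviation. ✓

No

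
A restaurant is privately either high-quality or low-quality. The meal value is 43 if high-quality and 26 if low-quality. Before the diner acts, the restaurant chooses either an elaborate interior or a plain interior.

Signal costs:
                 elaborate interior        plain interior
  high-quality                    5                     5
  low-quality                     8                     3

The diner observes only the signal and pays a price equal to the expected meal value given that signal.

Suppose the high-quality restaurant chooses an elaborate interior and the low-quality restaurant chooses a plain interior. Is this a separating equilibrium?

No

Under separation the diner infers type exactly: elaborate interior → high-quality (pays 43), plain interior → low-quality (pays 26).
High-quality: elaborate interior gives 43 − 5 = 38; plain interior gives 26 − 5 = 21. No deviation. ✓
Low-quality: plain interior gives 26 − 3 = 23; elaborate interior gives 43 − 8 = 35. Would deviate. ✗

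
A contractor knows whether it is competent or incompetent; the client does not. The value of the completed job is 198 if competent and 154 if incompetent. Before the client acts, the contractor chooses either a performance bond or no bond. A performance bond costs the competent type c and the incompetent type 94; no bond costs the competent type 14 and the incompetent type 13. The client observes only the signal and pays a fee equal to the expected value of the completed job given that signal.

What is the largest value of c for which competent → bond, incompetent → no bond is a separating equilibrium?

Under separation: bond → competent (pays 198); no bond → incompetent (pays 154).
Incompetent: 154 − 13 = 141 ≥ 198 − 94 = 104. Holds regardless of c. ✓
Competent: 198 − c ≥ 154 − 14, so c ≤ 198 − 140 = 58.

58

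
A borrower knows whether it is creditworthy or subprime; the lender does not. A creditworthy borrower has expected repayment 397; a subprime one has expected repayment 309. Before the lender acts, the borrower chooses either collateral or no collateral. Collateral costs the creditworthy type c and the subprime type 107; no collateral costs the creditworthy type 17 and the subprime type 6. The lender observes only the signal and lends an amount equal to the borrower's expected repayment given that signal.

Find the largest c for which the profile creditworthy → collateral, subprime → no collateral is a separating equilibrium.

Under separation: collateral → creditworthy (pays 397); no collateral → subprime (pays 309).
Subprime: 309 − 6 = 303 ≥ 397 − 107 = 290. Holds regardless of c. ✓
Creditworthy: 397 − c ≥ 309 − 17, so c ≤ 397 − 292 = 105.

105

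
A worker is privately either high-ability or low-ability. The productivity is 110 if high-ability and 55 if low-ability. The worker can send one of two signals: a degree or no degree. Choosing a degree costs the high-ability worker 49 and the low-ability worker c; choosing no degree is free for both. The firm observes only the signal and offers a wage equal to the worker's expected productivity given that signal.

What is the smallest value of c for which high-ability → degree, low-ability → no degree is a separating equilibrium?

55

Under separation: degree → high-ability (pays 110); no degree → low-ability (pays 55).
High-ability: 110 − 49 = 61 ≥ 55 − 0 = 55. Holds regardless of c. ✓
Low-ability: 55 − 0 ≥ 110 − c, so c ≥ 110 − 55 = 55.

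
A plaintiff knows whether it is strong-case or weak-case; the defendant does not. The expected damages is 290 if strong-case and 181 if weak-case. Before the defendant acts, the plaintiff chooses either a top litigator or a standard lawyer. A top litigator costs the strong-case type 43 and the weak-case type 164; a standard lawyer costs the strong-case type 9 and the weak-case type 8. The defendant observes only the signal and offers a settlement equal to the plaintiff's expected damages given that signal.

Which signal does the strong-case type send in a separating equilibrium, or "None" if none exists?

Try strong-case → top litigator, weak-case → standard lawyer:
  If types separate, top litigator earns payment 290 and standard lawyer earns 181.
  Strong-case: top litigator gives 290 − 43 = 247; standard lawyer gives 181 − 9 = 172. No deviation. ✓
  Weak-case: standard lawyer gives 181 − 8 = 173; top litigator gives 290 − 164 = 126. No deviation. ✓
Both hold — the strong-case type sends top litigator.

top litigator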